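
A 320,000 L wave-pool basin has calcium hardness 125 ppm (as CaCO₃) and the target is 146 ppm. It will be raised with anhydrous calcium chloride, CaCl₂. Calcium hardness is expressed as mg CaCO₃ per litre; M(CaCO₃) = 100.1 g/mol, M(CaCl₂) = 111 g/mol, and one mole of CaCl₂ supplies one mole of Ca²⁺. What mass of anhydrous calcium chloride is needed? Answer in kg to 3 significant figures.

7.45 kg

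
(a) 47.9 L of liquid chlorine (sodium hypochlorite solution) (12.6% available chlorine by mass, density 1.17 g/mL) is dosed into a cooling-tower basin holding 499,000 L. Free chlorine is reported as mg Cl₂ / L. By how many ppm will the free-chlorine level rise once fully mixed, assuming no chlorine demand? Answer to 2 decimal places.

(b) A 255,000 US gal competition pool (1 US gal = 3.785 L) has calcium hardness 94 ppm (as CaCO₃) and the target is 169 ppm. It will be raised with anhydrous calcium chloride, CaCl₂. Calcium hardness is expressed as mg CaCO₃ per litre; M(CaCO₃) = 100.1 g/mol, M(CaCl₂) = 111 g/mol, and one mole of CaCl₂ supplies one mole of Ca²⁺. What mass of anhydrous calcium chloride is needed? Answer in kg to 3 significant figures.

(a) 14.15 ppm; (b) 80.3 kg

(a) Mass of solution: 47.9 L × 1000 mL/L × 1.17 g/mL = 56,040 g.
(a) Available chlorine delivered: 56,040 g × 0.126 = 7061 g as Cl₂.
(a) Concentration rise: 7061 g / 499,000 L = 14.15 mg/L = 14.15 ppm.

(b) Volume: 255,000 US gal × 3.785 L/gal = 965,175 L.
(b) Hardness to add: (169 − 94) = 75 mg/L as CaCO₃ × 965,175 L = 72,390 g as CaCO₃.
(b) Moles of Ca²⁺ (1 mol Ca²⁺ ≡ 1 mol CaCO₃): 72,390 / 100.1 g/mol = 723.2 mol.
(b) Mass of CaCl₂: 723.2 × 111 = 80,270 g.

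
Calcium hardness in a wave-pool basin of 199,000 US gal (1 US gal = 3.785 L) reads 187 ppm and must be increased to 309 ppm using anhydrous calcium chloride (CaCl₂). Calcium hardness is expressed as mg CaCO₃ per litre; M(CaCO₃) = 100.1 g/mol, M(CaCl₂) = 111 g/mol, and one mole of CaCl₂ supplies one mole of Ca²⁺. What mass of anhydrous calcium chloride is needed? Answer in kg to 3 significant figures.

Volume: 199,000 US gal × 3.785 L/gal = 753,215 L.
Hardness to add: (309 − 187) = 122 mg/L as CaCO₃ × 753,215 L = 91,890 g as CaCO₃.
Moles of Ca²⁺ (1 mol Ca²⁺ ≡ 1 mol CaCO₃): 91,890 / 100.1 g/mol = 918 mol.
Mass of CaCl₂: 918 × 111 = 101,900 g.

102 kg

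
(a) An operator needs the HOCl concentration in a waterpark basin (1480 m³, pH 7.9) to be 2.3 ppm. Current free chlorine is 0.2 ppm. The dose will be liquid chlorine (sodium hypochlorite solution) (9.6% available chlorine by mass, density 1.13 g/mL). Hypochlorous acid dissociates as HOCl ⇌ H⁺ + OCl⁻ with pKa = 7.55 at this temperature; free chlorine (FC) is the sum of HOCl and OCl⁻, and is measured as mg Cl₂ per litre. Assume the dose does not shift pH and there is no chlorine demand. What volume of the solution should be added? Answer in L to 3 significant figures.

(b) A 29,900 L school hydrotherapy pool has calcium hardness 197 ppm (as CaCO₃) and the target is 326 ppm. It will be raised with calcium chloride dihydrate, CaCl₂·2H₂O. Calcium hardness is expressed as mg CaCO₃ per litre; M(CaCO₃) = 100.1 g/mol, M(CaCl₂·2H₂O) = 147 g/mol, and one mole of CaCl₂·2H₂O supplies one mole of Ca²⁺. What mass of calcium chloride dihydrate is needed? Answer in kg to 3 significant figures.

(a) 98.9 L; (b) 5.66 kg

(a) Volume: 1480 m³ = 1,480,000 L.
(a) [OCl⁻]/[HOCl] = 10^(pH − pKa) = 10^(7.9 − 7.55) = 2.239; fraction as HOCl = 1/(1 + 2.239) = 0.3088.
(a) Free chlorine required for 2.3 ppm HOCl: 2.3 / 0.3088 = 7.449 ppm.
(a) FC to add: 7.449 − 0.2 = 7.249 mg/L as Cl₂.
(a) Cl₂ equivalent: 7.249 mg/L × 1,480,000 L = 10,730 g.
(a) Product at 9.6% available Cl: 10,730 / 0.096 = 111,800 g.
(a) Volume: 111,800 g ÷ 1.13 g/mL = 98,900 mL.

(b) Hardness to add: (326 − 197) = 129 mg/L as CaCO₃ × 29,900 L = 3857 g as CaCO₃.
(b) Moles of Ca²⁺ (1 mol Ca²⁺ ≡ 1 mol CaCO₃): 3857 / 100.1 g/mol = 38.53 mol.
(b) Mass of CaCl₂·2H₂O: 38.53 × 147 = 5664 g.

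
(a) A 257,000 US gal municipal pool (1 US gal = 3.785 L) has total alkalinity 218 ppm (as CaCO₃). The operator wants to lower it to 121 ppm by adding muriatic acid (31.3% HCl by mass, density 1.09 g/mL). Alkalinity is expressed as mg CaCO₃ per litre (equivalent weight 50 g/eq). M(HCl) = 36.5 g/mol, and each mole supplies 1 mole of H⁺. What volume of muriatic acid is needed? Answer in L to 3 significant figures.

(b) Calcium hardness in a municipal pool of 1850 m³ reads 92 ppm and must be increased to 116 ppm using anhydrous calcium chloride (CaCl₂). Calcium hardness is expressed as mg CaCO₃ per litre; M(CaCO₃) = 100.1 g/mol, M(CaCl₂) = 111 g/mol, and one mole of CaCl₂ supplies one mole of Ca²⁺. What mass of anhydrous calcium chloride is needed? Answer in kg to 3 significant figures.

(a) 202 L; (b) 49.2 kg

(a) Volume: 257,000 US gal × 3.785 L/gal = 972,745 L.
(a) Alkalinity to neutralize: (218 − 121) = 97 mg/L as CaCO₃ × 972,745 L = 94,360 g as CaCO₃.
(a) Equivalents of H⁺ required: 94,360 ÷ 50 g/eq = 1887 eq = 1887 mol HCl.
(a) Mass of HCl: 1887 × 36.5 = 68,880 g.
(a) Mass of 31.3% solution: 68,880 / 0.313 = 220,100 g.
(a) Volume: 220,100 g ÷ 1.09 g/mL = 201,900 mL.

(b) Volume: 1850 m³ = 1,850,000 L.
(b) Hardness to add: (116 − 92) = 24 mg/L as CaCO₃ × 1,850,000 L = 44,400 g as CaCO₃.
(b) Moles of Ca²⁺ (1 mol Ca²⁺ ≡ 1 mol CaCO₃): 44,400 / 100.1 g/mol = 443.6 mol.
(b) Mass of CaCl₂: 443.6 × 111 = 49,230 g.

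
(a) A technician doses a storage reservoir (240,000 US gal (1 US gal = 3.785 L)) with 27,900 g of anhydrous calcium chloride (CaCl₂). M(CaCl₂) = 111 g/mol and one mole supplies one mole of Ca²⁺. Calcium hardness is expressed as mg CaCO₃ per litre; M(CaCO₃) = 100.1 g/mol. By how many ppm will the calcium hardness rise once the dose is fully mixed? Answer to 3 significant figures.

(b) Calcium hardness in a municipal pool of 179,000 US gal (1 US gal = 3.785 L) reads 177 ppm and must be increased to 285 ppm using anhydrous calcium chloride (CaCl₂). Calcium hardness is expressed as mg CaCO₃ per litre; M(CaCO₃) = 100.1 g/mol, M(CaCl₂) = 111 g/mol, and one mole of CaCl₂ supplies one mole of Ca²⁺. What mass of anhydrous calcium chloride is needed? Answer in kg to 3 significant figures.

(a) 27.7 ppm; (b) 81.1 kg

(a) Volume: 240,000 US gal × 3.785 L/gal = 908,400 L.
(a) Moles of Ca²⁺: 27,900 g ÷ 111 g/mol = 251.4 mol.
(a) As CaCO₃: 251.4 mol × 100.1 g/mol = 25,160 g.
(a) Rise: 25,160 g / 908,400 L × 1000 = 27.7 mg/L.

(b) Volume: 179,000 US gal × 3.785 L/gal = 677,515 L.
(b) Hardness to add: (285 − 177) = 108 mg/L as CaCO₃ × 677,515 L = 73,170 g as CaCO₃.
(b) Moles of Ca²⁺ (1 mol Ca²⁺ ≡ 1 mol CaCO₃): 73,170 / 100.1 g/mol = 731 mol.
(b) Mass of CaCl₂: 731 × 111 = 81,140 g.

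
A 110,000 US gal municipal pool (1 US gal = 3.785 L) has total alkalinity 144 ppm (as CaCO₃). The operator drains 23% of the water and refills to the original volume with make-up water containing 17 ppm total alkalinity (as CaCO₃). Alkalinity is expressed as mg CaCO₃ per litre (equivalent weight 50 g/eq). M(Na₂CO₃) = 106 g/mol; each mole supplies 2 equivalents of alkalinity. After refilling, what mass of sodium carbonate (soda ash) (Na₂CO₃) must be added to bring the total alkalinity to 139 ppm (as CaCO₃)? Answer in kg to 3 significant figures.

Volume: 110,000 US gal × 3.785 L/gal = 416,350 L.
After draining 23% and refilling: 144 × 0.77 + 17 × 0.23 = 114.79 ppm.
Deficit to target: 139 − 114.79 = 24.21 mg/L.
As CaCO₃: 24.21 mg/L × 416,350 L = 10,080 g; ÷ 50 g/eq ÷ 2 = 100.8 mol Na₂CO₃.
Mass: 100.8 × 106 = 10,680 g.

10.7 kg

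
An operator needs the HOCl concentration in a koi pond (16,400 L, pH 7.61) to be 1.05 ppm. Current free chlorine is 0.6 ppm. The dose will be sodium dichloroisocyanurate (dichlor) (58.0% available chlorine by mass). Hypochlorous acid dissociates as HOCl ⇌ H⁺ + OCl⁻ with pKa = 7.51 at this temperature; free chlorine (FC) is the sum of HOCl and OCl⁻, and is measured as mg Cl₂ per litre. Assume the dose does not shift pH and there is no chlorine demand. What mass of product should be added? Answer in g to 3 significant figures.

[OCl⁻]/[HOCl] = 10^(pH − pKa) = 10^(7.61 − 7.51) = 1.259; fraction as HOCl = 1/(1 + 1.259) = 0.4427.
Free chlorine required for 1.05 ppm HOCl: 1.05 / 0.4427 = 2.372 ppm.
FC to add: 2.372 − 0.6 = 1.772 mg/L as Cl₂.
Cl₂ equivalent: 1.772 mg/L × 16,400 L = 29.06 g.
Product at 58.0% available Cl: 29.06 / 0.58 = 50.1 g.

50.1 g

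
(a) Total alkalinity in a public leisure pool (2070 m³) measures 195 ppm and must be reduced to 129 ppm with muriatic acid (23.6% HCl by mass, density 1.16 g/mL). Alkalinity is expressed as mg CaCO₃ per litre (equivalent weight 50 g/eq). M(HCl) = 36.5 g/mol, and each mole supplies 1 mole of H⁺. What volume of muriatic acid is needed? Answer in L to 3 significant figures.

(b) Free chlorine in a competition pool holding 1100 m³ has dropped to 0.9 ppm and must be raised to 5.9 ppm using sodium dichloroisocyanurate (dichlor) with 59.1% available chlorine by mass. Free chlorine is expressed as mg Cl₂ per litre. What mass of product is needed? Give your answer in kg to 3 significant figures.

(a) 364 L; (b) 9.31 kg

(a) Volume: 2070 m³ = 2,070,000 L.
(a) Alkalinity to neutralize: (195 − 129) = 66 mg/L as CaCO₃ × 2,070,000 L = 136,600 g as CaCO₃.
(a) Equivalents of H⁺ required: 136,600 ÷ 50 g/eq = 2732 eq = 2732 mol HCl.
(a) Mass of HCl: 2732 × 36.5 = 99,730 g.
(a) Mass of 23.6% solution: 99,730 / 0.236 = 422,600 g.
(a) Volume: 422,600 g ÷ 1.16 g/mL = 364,300 mL.

(b) Volume: 1100 m³ = 1,100,000 L.
(b) Chlorine deficit: 5.9 − 0.9 = 5 ppm = 5 mg/L as Cl₂.
(b) Cl₂ equivalent needed: 5 mg/L × 1,100,000 L = 5,500,000 mg = 5500 g.
(b) Product at 59.1% available chlorine: 5500 / 0.591 = 9306 g.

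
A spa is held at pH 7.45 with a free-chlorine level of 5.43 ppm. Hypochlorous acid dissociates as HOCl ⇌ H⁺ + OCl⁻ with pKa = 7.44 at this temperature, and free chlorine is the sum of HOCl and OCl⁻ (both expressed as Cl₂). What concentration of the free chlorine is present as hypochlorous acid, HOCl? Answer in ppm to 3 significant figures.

2.68 ppm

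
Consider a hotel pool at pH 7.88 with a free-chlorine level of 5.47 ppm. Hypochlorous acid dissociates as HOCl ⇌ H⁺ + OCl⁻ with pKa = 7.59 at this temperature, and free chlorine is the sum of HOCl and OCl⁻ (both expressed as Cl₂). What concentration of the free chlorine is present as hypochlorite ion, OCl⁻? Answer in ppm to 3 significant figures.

3.62 ppm

[OCl⁻]/[HOCl] = 10^(pH − pKa) = 10^(7.88 − 7.59) = 10^0.29 = 1.95.
Fraction as HOCl = 1 / (1 + 1.95) = 0.339.
OCl⁻ = (1 − 0.339) × 5.47 ppm = 3.616 ppm.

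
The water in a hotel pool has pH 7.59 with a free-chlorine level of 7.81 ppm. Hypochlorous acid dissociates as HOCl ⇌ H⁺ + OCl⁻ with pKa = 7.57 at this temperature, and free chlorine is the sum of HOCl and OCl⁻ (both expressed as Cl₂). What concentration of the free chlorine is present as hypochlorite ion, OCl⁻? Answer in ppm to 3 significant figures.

[OCl⁻]/[HOCl] = 10^(pH − pKa) = 10^(7.59 − 7.57) = 10^0.02 = 1.047.
Fraction as HOCl = 1 / (1 + 1.047) = 0.4885.
OCl⁻ = (1 − 0.4885) × 7.81 ppm = 3.995 ppm.

3.99 ppm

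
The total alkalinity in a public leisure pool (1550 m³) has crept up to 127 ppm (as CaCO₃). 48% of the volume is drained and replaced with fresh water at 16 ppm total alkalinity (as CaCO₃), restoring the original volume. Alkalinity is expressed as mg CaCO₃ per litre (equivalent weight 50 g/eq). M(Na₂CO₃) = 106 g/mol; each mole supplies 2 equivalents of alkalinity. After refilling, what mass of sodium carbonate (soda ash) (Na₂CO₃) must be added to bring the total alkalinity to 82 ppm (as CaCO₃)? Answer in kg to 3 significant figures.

Volume: 1550 m³ = 1,550,000 L.
After draining 48% and refilling: 127 × 0.52 + 16 × 0.48 = 73.72 ppm.
Deficit to target: 82 − 73.72 = 8.28 mg/L.
As CaCO₃: 8.28 mg/L × 1,550,000 L = 12,830 g; ÷ 50 g/eq ÷ 2 = 128.3 mol Na₂CO₃.
Mass: 128.3 × 106 = 13,600 g.

13.6 kg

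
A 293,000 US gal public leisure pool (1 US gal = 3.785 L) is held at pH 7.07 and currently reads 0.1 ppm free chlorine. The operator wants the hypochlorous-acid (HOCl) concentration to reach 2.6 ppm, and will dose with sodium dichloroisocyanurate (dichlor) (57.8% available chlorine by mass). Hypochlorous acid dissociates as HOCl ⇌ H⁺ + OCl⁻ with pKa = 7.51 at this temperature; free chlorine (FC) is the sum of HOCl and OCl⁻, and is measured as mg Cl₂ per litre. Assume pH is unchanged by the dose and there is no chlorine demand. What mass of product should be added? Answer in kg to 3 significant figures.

Volume: 293,000 US gal × 3.785 L/gal = 1,109,005 L.
[OCl⁻]/[HOCl] = 10^(pH − pKa) = 10^(7.07 − 7.51) = 0.3631; fraction as HOCl = 1/(1 + 0.3631) = 0.7336.
Free chlorine required for 2.6 ppm HOCl: 2.6 / 0.7336 = 3.544 ppm.
FC to add: 3.544 − 0.1 = 3.444 mg/L as Cl₂.
Cl₂ equivalent: 3.444 mg/L × 1,109,005 L = 3819 g.
Product at 57.8% available Cl: 3819 / 0.578 = 6608 g.

6.61 kg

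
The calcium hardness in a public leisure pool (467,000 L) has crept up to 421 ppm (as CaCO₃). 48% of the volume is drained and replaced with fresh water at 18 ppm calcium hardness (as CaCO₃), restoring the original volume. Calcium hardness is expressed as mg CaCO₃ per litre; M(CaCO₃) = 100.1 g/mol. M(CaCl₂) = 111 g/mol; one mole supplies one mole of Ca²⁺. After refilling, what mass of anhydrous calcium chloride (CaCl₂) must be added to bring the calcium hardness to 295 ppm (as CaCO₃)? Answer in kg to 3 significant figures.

After draining 48% and refilling: 421 × 0.52 + 18 × 0.48 = 227.56 ppm.
Deficit to target: 295 − 227.56 = 67.44 mg/L.
As CaCO₃: 67.44 mg/L × 467,000 L = 31,490 g; ÷ 100.1 = 314.6 mol Ca²⁺.
Mass: 314.6 × 111 = 34,920 g.

34.9 kg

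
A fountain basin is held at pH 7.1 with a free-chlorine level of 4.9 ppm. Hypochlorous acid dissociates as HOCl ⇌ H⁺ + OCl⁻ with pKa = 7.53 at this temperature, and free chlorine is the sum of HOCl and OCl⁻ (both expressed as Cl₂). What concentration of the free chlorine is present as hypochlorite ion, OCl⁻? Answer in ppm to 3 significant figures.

[OCl⁻]/[HOCl] = 10^(pH − pKa) = 10^(7.1 − 7.53) = 10^-0.43 = 0.3715.
Fraction as HOCl = 1 / (1 + 0.3715) = 0.7291.
OCl⁻ = (1 − 0.7291) × 4.9 ppm = 1.327 ppm.

1.33 ppm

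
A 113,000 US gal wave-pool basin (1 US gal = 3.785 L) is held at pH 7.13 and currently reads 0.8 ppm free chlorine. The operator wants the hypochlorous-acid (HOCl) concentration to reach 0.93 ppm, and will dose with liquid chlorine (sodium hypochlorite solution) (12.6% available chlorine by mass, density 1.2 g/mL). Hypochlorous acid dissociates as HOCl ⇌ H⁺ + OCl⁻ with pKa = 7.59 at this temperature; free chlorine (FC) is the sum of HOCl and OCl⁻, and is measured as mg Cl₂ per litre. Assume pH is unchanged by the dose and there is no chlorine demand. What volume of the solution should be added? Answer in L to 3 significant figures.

Volume: 113,000 US gal × 3.785 L/gal = 427,705 L.
[OCl⁻]/[HOCl] = 10^(pH − pKa) = 10^(7.13 − 7.59) = 0.3467; fraction as HOCl = 1/(1 + 0.3467) = 0.7425.
Free chlorine required for 0.93 ppm HOCl: 0.93 / 0.7425 = 1.252 ppm.
FC to add: 1.252 − 0.8 = 0.4525 mg/L as Cl₂.
Cl₂ equivalent: 0.4525 mg/L × 427,705 L = 193.5 g.
Product at 12.6% available Cl: 193.5 / 0.126 = 1536 g.
Volume: 1536 g ÷ 1.2 g/mL = 1280 mL.

1.28 L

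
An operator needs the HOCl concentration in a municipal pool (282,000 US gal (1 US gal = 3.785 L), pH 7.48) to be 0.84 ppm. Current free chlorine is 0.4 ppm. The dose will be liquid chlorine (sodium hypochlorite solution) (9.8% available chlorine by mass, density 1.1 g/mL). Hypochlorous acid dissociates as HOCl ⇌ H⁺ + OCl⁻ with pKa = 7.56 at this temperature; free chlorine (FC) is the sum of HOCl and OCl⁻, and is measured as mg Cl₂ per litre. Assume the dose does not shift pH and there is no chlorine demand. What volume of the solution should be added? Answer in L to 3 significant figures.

11.3 L

Volume: 282,000 US gal × 3.785 L/gal = 1,067,370 L.
[OCl⁻]/[HOCl] = 10^(pH − pKa) = 10^(7.48 − 7.56) = 0.8318; fraction as HOCl = 1/(1 + 0.8318) = 0.5459.
Free chlorine required for 0.84 ppm HOCl: 0.84 / 0.5459 = 1.539 ppm.
FC to add: 1.539 − 0.4 = 1.139 mg/L as Cl₂.
Cl₂ equivalent: 1.139 mg/L × 1,067,370 L = 1215 g.
Product at 9.8% available Cl: 1215 / 0.098 = 12,400 g.
Volume: 12,400 g ÷ 1.1 g/mL = 11,270 mL.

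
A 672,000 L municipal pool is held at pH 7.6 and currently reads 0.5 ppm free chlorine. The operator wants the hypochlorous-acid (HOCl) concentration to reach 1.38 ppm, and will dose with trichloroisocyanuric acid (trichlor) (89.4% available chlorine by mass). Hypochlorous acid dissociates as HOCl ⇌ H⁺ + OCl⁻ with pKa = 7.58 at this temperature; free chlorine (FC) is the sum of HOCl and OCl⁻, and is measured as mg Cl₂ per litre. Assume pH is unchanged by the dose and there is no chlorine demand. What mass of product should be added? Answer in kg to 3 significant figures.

1.75 kg

[OCl⁻]/[HOCl] = 10^(pH − pKa) = 10^(7.6 − 7.58) = 1.047; fraction as HOCl = 1/(1 + 1.047) = 0.4885.
Free chlorine required for 1.38 ppm HOCl: 1.38 / 0.4885 = 2.825 ppm.
FC to add: 2.825 − 0.5 = 2.325 mg/L as Cl₂.
Cl₂ equivalent: 2.325 mg/L × 672,000 L = 1562 g.
Product at 89.4% available Cl: 1562 / 0.894 = 1748 g.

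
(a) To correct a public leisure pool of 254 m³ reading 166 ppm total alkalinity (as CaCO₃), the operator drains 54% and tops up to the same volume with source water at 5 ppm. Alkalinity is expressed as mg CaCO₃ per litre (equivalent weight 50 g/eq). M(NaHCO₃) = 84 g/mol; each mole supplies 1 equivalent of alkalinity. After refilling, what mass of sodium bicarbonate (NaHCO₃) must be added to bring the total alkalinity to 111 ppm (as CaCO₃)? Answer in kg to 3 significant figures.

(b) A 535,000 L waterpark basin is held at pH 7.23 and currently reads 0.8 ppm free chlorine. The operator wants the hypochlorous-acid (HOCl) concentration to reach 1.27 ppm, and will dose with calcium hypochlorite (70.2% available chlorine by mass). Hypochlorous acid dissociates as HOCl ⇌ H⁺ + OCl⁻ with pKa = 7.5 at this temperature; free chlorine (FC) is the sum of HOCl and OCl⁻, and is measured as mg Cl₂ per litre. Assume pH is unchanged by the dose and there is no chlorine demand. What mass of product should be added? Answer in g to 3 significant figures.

(a) Volume: 254 m³ = 254,000 L.
(a) After draining 54% and refilling: 166 × 0.46 + 5 × 0.54 = 79.06 ppm.
(a) Deficit to target: 111 − 79.06 = 31.94 mg/L.
(a) As CaCO₃: 31.94 mg/L × 254,000 L = 8113 g; ÷ 50 g/eq ÷ 1 = 162.3 mol NaHCO₃.
(a) Mass: 162.3 × 84 = 13,630 g.

(b) [OCl⁻]/[HOCl] = 10^(pH − pKa) = 10^(7.23 − 7.5) = 0.537; fraction as HOCl = 1/(1 + 0.537) = 0.6506.
(b) Free chlorine required for 1.27 ppm HOCl: 1.27 / 0.6506 = 1.952 ppm.
(b) FC to add: 1.952 − 0.8 = 1.152 mg/L as Cl₂.
(b) Cl₂ equivalent: 1.152 mg/L × 535,000 L = 616.3 g.
(b) Product at 70.2% available Cl: 616.3 / 0.702 = 878 g.

(a) 13.6 kg; (b) 878 g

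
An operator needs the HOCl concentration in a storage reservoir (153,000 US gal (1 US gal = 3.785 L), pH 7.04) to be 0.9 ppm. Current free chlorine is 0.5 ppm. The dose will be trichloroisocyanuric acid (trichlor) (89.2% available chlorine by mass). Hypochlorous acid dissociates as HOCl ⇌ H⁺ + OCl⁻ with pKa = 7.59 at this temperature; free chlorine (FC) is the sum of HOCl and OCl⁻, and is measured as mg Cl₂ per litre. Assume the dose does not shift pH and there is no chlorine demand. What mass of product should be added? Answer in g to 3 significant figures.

424 g

Volume: 153,000 US gal × 3.785 L/gal = 579,105 L.
[OCl⁻]/[HOCl] = 10^(pH − pKa) = 10^(7.04 − 7.59) = 0.2818; fraction as HOCl = 1/(1 + 0.2818) = 0.7801.
Free chlorine required for 0.9 ppm HOCl: 0.9 / 0.7801 = 1.154 ppm.
FC to add: 1.154 − 0.5 = 0.6537 mg/L as Cl₂.
Cl₂ equivalent: 0.6537 mg/L × 579,105 L = 378.5 g.
Product at 89.2% available Cl: 378.5 / 0.892 = 424.4 g.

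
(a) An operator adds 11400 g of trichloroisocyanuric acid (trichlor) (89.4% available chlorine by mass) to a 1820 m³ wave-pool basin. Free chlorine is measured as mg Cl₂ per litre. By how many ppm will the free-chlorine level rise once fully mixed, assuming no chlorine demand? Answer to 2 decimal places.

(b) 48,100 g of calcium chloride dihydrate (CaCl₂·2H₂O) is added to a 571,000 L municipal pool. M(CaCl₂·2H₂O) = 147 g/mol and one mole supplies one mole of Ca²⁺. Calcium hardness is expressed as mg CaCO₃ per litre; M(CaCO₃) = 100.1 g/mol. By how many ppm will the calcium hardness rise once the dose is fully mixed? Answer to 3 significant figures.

(a) 5.60 ppm; (b) 57.4 ppm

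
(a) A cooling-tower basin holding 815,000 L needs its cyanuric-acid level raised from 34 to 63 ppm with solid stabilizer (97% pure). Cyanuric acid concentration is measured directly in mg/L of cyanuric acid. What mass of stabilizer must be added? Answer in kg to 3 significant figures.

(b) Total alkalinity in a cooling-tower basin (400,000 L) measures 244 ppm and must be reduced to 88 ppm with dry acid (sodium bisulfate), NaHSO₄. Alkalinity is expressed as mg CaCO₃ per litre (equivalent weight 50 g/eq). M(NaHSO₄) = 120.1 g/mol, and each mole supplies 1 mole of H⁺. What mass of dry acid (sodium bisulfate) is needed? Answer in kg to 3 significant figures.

(a) CYA to add: (63 − 34) = 29 mg/L × 815,000 L = 23,640 g cyanuric acid.
(a) At 97% purity: 23,640 / 0.97 = 24,370 g product.

(b) Alkalinity to neutralize: (244 − 88) = 156 mg/L as CaCO₃ × 400,000 L = 62,400 g as CaCO₃.
(b) Equivalents of H⁺ required: 62,400 ÷ 50 g/eq = 1248 eq = 1248 mol NaHSO₄.
(b) Mass of NaHSO₄: 1248 × 120.1 = 149,900 g.

(a) 24.4 kg; (b) 150 kg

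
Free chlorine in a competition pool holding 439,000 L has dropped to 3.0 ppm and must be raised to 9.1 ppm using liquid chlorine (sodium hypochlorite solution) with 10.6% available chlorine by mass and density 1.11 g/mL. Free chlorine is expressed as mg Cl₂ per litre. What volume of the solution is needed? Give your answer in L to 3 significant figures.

22.8 L

Chlorine deficit: 9.1 − 3.0 = 6.1 ppm = 6.1 mg/L as Cl₂.
Cl₂ equivalent needed: 6.1 mg/L × 439,000 L = 2,678,000 mg = 2678 g.
Product at 10.6% available chlorine: 2678 / 0.106 = 25,260 g.
Volume at density 1.11 g/mL: 25,260 g ÷ 1.11 g/mL = 22,760 mL.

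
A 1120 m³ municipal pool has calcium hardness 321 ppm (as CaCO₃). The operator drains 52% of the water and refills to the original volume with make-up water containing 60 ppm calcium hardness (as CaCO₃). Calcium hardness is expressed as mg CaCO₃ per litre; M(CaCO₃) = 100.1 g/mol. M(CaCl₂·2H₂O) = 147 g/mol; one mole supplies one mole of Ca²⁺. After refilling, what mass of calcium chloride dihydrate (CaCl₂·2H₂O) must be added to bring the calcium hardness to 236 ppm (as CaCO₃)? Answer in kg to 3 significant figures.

Volume: 1120 m³ = 1,120,000 L.
After draining 52% and refilling: 321 × 0.48 + 60 × 0.52 = 185.28 ppm.
Deficit to target: 236 − 185.28 = 50.72 mg/L.
As CaCO₃: 50.72 mg/L × 1,120,000 L = 56,810 g; ÷ 100.1 = 567.5 mol Ca²⁺.
Mass: 567.5 × 147 = 83,420 g.

83.4 kg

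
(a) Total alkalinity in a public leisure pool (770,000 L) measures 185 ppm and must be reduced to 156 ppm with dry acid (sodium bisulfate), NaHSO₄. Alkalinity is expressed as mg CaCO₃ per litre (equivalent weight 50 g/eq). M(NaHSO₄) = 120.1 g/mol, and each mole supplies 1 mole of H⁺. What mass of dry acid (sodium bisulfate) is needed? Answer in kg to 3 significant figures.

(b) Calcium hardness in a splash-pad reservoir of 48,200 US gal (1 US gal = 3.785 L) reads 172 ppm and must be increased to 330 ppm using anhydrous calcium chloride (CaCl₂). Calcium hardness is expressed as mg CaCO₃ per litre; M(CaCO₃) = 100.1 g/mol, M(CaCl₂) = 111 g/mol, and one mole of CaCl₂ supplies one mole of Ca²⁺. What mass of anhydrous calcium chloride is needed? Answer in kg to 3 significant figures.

(a) 53.6 kg; (b) 32.0 kg

(a) Alkalinity to neutralize: (185 − 156) = 29 mg/L as CaCO₃ × 770,000 L = 22,330 g as CaCO₃.
(a) Equivalents of H⁺ required: 22,330 ÷ 50 g/eq = 446.6 eq = 446.6 mol NaHSO₄.
(a) Mass of NaHSO₄: 446.6 × 120.1 = 53,640 g.

(b) Volume: 48,200 US gal × 3.785 L/gal = 182,437 L.
(b) Hardness to add: (330 − 172) = 158 mg/L as CaCO₃ × 182,437 L = 28,830 g as CaCO₃.
(b) Moles of Ca²⁺ (1 mol Ca²⁺ ≡ 1 mol CaCO₃): 28,830 / 100.1 g/mol = 288 mol.
(b) Mass of CaCl₂: 288 × 111 = 31,960 g.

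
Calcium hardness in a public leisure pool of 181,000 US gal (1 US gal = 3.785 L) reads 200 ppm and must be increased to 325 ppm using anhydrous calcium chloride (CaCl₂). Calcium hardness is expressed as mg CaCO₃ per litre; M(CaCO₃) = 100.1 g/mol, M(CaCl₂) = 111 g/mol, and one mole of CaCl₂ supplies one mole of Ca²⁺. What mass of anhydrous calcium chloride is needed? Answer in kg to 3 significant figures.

Volume: 181,000 US gal × 3.785 L/gal = 685,085 L.
Hardness to add: (325 − 200) = 125 mg/L as CaCO₃ × 685,085 L = 85,640 g as CaCO₃.
Moles of Ca²⁺ (1 mol Ca²⁺ ≡ 1 mol CaCO₃): 85,640 / 100.1 g/mol = 855.5 mol.
Mass of CaCl₂: 855.5 × 111 = 94,960 g.

95.0 kg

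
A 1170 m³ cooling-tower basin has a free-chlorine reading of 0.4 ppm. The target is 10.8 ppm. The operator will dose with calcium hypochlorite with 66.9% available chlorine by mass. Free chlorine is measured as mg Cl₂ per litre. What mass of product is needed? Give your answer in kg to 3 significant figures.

18.2 kg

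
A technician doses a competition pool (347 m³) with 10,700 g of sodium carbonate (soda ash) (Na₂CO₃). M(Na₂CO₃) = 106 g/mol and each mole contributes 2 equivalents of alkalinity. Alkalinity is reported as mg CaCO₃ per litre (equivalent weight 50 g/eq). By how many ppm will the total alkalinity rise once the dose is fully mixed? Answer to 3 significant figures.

29.1 ppm

Volume: 347 m³ = 347,000 L.
Moles of Na₂CO₃: 10,700 g ÷ 106 g/mol = 100.9 mol → 201.9 eq of alkalinity.
As CaCO₃: 201.9 eq × 50 g/eq = 10,090 g.
Rise: 10,090 g / 347,000 L × 1000 = 29.09 mg/L.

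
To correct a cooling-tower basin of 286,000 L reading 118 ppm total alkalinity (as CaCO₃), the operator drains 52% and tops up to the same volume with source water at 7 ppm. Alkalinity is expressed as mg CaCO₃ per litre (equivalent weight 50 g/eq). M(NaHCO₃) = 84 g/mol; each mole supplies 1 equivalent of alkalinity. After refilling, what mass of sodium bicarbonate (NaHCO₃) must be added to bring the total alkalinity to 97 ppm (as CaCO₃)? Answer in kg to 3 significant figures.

17.6 kg

After draining 52% and refilling: 118 × 0.48 + 7 × 0.52 = 60.28 ppm.
Deficit to target: 97 − 60.28 = 36.72 mg/L.
As CaCO₃: 36.72 mg/L × 286,000 L = 10,500 g; ÷ 50 g/eq ÷ 1 = 210 mol NaHCO₃.
Mass: 210 × 84 = 17,640 g.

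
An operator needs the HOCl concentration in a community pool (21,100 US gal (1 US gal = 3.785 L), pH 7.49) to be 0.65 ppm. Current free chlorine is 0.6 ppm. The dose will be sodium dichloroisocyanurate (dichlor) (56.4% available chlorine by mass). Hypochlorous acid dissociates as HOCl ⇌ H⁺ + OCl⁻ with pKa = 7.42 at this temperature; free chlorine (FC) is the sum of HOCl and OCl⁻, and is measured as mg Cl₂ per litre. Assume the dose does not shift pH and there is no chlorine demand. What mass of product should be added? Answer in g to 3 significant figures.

115 g

Volume: 21,100 US gal × 3.785 L/gal = 79,864 L.
[OCl⁻]/[HOCl] = 10^(pH − pKa) = 10^(7.49 − 7.42) = 1.175; fraction as HOCl = 1/(1 + 1.175) = 0.4598.
Free chlorine required for 0.65 ppm HOCl: 0.65 / 0.4598 = 1.414 ppm.
FC to add: 1.414 − 0.6 = 0.8137 mg/L as Cl₂.
Cl₂ equivalent: 0.8137 mg/L × 79,864 L = 64.98 g.
Product at 56.4% available Cl: 64.98 / 0.564 = 115.2 g.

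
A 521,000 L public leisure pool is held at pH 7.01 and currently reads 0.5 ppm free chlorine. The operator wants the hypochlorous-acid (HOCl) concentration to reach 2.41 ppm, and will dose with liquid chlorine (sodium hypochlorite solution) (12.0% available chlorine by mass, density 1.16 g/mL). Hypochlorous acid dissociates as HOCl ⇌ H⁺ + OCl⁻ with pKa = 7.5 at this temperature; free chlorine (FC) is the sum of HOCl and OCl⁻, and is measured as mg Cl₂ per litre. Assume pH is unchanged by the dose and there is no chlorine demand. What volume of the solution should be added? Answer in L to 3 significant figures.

10.1 L

[OCl⁻]/[HOCl] = 10^(pH − pKa) = 10^(7.01 − 7.5) = 0.3236; fraction as HOCl = 1/(1 + 0.3236) = 0.7555.
Free chlorine required for 2.41 ppm HOCl: 2.41 / 0.7555 = 3.19 ppm.
FC to add: 3.19 − 0.5 = 2.69 mg/L as Cl₂.
Cl₂ equivalent: 2.69 mg/L × 521,000 L = 1401 g.
Product at 12.0% available Cl: 1401 / 0.12 = 11,680 g.
Volume: 11,680 g ÷ 1.16 g/mL = 10,070 mL.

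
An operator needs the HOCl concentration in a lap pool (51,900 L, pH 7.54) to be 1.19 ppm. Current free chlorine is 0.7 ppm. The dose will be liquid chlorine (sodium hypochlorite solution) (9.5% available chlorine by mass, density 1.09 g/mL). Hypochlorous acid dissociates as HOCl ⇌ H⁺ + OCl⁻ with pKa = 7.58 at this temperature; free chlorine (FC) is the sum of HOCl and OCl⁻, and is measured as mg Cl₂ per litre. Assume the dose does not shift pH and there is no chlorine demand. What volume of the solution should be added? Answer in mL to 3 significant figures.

790 mL

[OCl⁻]/[HOCl] = 10^(pH − pKa) = 10^(7.54 − 7.58) = 0.912; fraction as HOCl = 1/(1 + 0.912) = 0.523.
Free chlorine required for 1.19 ppm HOCl: 1.19 / 0.523 = 2.275 ppm.
FC to add: 2.275 − 0.7 = 1.575 mg/L as Cl₂.
Cl₂ equivalent: 1.575 mg/L × 51,900 L = 81.76 g.
Product at 9.5% available Cl: 81.76 / 0.095 = 860.6 g.
Volume: 860.6 g ÷ 1.09 g/mL = 789.5 mL.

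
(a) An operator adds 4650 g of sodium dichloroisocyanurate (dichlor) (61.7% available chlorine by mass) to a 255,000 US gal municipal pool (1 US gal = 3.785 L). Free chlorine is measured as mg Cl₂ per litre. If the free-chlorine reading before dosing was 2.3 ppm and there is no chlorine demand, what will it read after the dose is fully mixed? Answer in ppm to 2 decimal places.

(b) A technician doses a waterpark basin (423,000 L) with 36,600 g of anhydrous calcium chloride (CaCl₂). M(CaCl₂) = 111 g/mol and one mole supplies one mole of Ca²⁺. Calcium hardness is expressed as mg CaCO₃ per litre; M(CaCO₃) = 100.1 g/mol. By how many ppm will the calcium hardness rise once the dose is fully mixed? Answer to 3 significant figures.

(a) 5.27 ppm; (b) 78.0 ppm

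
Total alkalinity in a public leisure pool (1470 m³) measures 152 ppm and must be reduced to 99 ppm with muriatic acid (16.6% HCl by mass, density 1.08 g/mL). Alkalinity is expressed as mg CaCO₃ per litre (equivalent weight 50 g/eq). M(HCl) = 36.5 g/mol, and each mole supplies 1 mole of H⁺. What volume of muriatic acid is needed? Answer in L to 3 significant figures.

317 L

Volume: 1470 m³ = 1,470,000 L.
Alkalinity to neutralize: (152 − 99) = 53 mg/L as CaCO₃ × 1,470,000 L = 77,910 g as CaCO₃.
Equivalents of H⁺ required: 77,910 ÷ 50 g/eq = 1558 eq = 1558 mol HCl.
Mass of HCl: 1558 × 36.5 = 56,870 g.
Mass of 16.6% solution: 56,870 / 0.166 = 342,600 g.
Volume: 342,600 g ÷ 1.08 g/mL = 317,200 mL.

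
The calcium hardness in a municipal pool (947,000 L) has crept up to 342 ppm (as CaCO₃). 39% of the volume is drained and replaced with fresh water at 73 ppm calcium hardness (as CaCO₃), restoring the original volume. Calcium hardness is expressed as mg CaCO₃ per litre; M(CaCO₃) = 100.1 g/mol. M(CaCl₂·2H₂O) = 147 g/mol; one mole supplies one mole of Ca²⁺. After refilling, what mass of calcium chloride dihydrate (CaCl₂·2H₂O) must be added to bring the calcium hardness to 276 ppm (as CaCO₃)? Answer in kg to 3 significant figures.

54.1 kg

After draining 39% and refilling: 342 × 0.61 + 73 × 0.39 = 237.09 ppm.
Deficit to target: 276 − 237.09 = 38.91 mg/L.
As CaCO₃: 38.91 mg/L × 947,000 L = 36,850 g; ÷ 100.1 = 368.1 mol Ca²⁺.
Mass: 368.1 × 147 = 54,110 g.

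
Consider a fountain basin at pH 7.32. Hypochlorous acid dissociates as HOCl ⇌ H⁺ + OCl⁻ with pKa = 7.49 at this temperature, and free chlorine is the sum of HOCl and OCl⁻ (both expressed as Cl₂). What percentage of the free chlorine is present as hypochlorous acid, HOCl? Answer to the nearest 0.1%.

[OCl⁻]/[HOCl] = 10^(pH − pKa) = 10^(7.32 − 7.49) = 10^-0.17 = 0.6761.
Fraction as HOCl = 1 / (1 + 0.6761) = 0.5966.

59.7%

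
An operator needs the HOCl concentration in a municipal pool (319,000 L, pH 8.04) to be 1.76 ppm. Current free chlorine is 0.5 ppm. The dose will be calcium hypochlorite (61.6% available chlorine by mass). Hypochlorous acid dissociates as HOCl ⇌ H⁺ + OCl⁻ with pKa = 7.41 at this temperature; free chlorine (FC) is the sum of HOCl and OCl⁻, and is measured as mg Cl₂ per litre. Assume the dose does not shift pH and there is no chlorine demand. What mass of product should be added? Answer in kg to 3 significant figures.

[OCl⁻]/[HOCl] = 10^(pH − pKa) = 10^(8.04 − 7.41) = 4.266; fraction as HOCl = 1/(1 + 4.266) = 0.1899.
Free chlorine required for 1.76 ppm HOCl: 1.76 / 0.1899 = 9.268 ppm.
FC to add: 9.268 − 0.5 = 8.768 mg/L as Cl₂.
Cl₂ equivalent: 8.768 mg/L × 319,000 L = 2797 g.
Product at 61.6% available Cl: 2797 / 0.616 = 4540 g.

4.54 kg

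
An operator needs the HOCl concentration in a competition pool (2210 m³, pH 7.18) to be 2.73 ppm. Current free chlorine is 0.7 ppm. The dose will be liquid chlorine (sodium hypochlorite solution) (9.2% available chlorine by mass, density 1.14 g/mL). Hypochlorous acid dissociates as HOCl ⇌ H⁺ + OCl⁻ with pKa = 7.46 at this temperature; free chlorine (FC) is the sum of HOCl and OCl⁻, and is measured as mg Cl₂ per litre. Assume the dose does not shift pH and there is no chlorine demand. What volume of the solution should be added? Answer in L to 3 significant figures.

73.0 L

Volume: 2210 m³ = 2,210,000 L.
[OCl⁻]/[HOCl] = 10^(pH − pKa) = 10^(7.18 − 7.46) = 0.5248; fraction as HOCl = 1/(1 + 0.5248) = 0.6558.
Free chlorine required for 2.73 ppm HOCl: 2.73 / 0.6558 = 4.163 ppm.
FC to add: 4.163 − 0.7 = 3.463 mg/L as Cl₂.
Cl₂ equivalent: 3.463 mg/L × 2,210,000 L = 7653 g.
Product at 9.2% available Cl: 7653 / 0.092 = 83,180 g.
Volume: 83,180 g ÷ 1.14 g/mL = 72,970 mL.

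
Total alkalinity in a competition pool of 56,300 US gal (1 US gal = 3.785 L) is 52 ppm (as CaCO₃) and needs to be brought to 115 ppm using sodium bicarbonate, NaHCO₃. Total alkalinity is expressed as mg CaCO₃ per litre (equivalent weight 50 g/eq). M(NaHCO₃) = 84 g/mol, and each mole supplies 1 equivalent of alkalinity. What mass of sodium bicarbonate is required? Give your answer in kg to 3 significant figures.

22.6 kg

Volume: 56,300 US gal × 3.785 L/gal = 213,096 L.
Alkalinity to add: (115 − 52) = 63 mg/L as CaCO₃ × 213,096 L = 13,430 g as CaCO₃.
Equivalents: 13,430 g ÷ 50 g/eq = 268.5 eq.
NaHCO₃ supplies 1 eq per mole → 268.5 mol.
Mass: 268.5 mol × 84 g/mol = 22,550 g.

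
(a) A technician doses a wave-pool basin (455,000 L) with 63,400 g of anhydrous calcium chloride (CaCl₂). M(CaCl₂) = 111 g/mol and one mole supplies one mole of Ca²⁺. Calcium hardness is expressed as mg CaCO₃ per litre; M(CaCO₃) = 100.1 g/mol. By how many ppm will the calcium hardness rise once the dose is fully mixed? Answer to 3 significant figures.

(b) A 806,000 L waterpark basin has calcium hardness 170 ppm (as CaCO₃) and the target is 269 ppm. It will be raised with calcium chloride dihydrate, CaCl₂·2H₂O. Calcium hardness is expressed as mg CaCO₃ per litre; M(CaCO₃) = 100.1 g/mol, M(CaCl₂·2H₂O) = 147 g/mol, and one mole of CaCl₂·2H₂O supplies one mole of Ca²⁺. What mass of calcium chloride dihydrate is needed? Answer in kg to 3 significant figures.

(a) Moles of Ca²⁺: 63,400 g ÷ 111 g/mol = 571.2 mol.
(a) As CaCO₃: 571.2 mol × 100.1 g/mol = 57,170 g.
(a) Rise: 57,170 g / 455,000 L × 1000 = 125.7 mg/L.

(b) Hardness to add: (269 − 170) = 99 mg/L as CaCO₃ × 806,000 L = 79,790 g as CaCO₃.
(b) Moles of Ca²⁺ (1 mol Ca²⁺ ≡ 1 mol CaCO₃): 79,790 / 100.1 g/mol = 797.1 mol.
(b) Mass of CaCl₂·2H₂O: 797.1 × 147 = 117,200 g.

(a) 126 ppm; (b) 117 kg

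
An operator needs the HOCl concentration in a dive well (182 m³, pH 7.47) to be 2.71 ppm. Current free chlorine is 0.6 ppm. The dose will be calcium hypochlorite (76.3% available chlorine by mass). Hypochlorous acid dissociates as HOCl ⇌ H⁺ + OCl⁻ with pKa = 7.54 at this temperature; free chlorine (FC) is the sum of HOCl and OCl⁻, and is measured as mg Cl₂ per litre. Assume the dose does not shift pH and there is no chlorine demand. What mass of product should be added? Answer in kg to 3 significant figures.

1.05 kg

Volume: 182 m³ = 182,000 L.
[OCl⁻]/[HOCl] = 10^(pH − pKa) = 10^(7.47 − 7.54) = 0.8511; fraction as HOCl = 1/(1 + 0.8511) = 0.5402.
Free chlorine required for 2.71 ppm HOCl: 2.71 / 0.5402 = 5.017 ppm.
FC to add: 5.017 − 0.6 = 4.417 mg/L as Cl₂.
Cl₂ equivalent: 4.417 mg/L × 182,000 L = 803.8 g.
Product at 76.3% available Cl: 803.8 / 0.763 = 1053 g.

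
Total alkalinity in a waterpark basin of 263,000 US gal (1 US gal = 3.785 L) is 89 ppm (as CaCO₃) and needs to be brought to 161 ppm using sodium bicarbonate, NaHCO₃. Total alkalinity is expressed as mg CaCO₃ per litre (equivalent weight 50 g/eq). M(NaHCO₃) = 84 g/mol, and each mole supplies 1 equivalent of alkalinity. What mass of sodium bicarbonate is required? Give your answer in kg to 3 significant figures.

120 kg

Volume: 263,000 US gal × 3.785 L/gal = 995,455 L.
Alkalinity to add: (161 − 89) = 72 mg/L as CaCO₃ × 995,455 L = 71,670 g as CaCO₃.
Equivalents: 71,670 g ÷ 50 g/eq = 1433 eq.
NaHCO₃ supplies 1 eq per mole → 1433 mol.
Mass: 1433 mol × 84 g/mol = 120,400 g.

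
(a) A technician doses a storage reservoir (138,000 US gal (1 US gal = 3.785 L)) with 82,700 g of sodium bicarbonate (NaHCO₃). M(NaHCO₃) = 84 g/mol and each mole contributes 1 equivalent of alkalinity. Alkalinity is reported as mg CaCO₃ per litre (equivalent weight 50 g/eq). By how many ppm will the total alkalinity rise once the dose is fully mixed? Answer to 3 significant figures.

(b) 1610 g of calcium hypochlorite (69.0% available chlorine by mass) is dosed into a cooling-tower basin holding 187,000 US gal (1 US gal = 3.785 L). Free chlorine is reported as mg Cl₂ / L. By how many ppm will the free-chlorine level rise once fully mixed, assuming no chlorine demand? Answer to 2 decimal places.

(a) 94.2 ppm; (b) 1.57 ppm

(a) Volume: 138,000 US gal × 3.785 L/gal = 522,330 L.
(a) Moles of NaHCO₃: 82,700 g ÷ 84 g/mol = 984.5 mol → 984.5 eq of alkalinity.
(a) As CaCO₃: 984.5 eq × 50 g/eq = 49,230 g.
(a) Rise: 49,230 g / 522,330 L × 1000 = 94.24 mg/L.

(b) Volume: 187,000 US gal × 3.785 L/gal = 707,795 L.
(b) Available chlorine delivered: 1610 g × 0.69 = 1111 g as Cl₂.
(b) Concentration rise: 1111 g / 707,795 L = 1.57 mg/L = 1.57 ppm.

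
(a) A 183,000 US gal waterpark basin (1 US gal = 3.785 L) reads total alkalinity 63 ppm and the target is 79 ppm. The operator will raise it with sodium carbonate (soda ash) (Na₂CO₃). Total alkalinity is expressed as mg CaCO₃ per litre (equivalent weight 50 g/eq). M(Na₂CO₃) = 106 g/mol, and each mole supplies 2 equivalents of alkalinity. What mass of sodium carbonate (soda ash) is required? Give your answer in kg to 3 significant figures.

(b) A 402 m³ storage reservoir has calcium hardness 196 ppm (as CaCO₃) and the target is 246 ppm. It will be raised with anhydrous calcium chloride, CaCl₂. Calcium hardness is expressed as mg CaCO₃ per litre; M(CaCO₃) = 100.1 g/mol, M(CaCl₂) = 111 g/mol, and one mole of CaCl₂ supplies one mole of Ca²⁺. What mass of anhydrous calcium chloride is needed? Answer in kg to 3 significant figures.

(a) 11.7 kg; (b) 22.3 kg

(a) Volume: 183,000 US gal × 3.785 L/gal = 692,655 L.
(a) Alkalinity to add: (79 − 63) = 16 mg/L as CaCO₃ × 692,655 L = 11,080 g as CaCO₃.
(a) Equivalents: 11,080 g ÷ 50 g/eq = 221.6 eq.
(a) Each mole of Na₂CO₃ supplies 2 eq, so 221.6 / 2 = 110.8 mol.
(a) Mass: 110.8 mol × 106 g/mol = 11,750 g.

(b) Volume: 402 m³ = 402,000 L.
(b) Hardness to add: (246 − 196) = 50 mg/L as CaCO₃ × 402,000 L = 20,100 g as CaCO₃.
(b) Moles of Ca²⁺ (1 mol Ca²⁺ ≡ 1 mol CaCO₃): 20,100 / 100.1 g/mol = 200.8 mol.
(b) Mass of CaCl₂: 200.8 × 111 = 22,290 g.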